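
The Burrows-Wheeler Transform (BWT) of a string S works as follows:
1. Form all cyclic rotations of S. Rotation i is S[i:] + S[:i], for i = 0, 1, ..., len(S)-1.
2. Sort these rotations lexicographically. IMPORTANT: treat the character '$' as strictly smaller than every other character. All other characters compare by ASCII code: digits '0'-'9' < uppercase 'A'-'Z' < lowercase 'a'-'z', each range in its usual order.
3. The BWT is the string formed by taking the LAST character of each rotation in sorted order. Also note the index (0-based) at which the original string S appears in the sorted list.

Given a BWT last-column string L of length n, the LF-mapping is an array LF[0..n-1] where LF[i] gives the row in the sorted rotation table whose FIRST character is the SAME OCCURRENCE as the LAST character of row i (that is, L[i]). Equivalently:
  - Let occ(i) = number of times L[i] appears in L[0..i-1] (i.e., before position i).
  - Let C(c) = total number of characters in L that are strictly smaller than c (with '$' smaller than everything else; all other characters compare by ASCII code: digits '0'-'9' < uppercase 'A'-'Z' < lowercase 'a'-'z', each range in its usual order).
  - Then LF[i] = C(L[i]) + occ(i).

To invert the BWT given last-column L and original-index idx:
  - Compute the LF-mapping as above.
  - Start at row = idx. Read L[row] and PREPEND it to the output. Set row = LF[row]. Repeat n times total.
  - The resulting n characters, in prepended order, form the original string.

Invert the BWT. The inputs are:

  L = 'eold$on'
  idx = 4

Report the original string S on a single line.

Answer: noodle$

Derivation:
LF mapping: 2 5 3 1 0 6 4
Walk LF starting at row 4, prepending L[row]:
  step 1: row=4, L[4]='$', prepend. Next row=LF[4]=0
  step 2: row=0, L[0]='e', prepend. Next row=LF[0]=2
  step 3: row=2, L[2]='l', prepend. Next row=LF[2]=3
  step 4: row=3, L[3]='d', prepend. Next row=LF[3]=1
  step 5: row=1, L[1]='o', prepend. Next row=LF[1]=5
  step 6: row=5, L[5]='o', prepend. Next row=LF[5]=6
  step 7: row=6, L[6]='n', prepend. Next row=LF[6]=4
Reversed output: noodle$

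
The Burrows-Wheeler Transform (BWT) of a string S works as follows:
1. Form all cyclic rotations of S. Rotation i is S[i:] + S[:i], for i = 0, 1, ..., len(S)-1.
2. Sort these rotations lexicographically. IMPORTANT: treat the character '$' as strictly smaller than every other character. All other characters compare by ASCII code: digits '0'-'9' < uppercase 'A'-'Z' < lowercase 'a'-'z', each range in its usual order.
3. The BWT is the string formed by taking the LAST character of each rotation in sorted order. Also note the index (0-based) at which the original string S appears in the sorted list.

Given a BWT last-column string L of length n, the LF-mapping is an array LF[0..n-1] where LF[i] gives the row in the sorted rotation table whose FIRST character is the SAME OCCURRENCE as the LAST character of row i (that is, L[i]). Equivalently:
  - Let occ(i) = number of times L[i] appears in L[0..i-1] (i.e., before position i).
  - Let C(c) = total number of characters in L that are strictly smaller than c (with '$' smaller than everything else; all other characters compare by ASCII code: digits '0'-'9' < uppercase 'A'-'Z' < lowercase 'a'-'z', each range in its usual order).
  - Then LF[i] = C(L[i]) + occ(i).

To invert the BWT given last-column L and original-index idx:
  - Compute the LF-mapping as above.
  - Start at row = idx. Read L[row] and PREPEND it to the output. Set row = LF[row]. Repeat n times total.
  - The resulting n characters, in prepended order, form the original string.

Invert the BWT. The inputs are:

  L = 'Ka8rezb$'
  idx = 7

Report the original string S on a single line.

LF mapping: 2 3 1 6 5 7 4 0
Walk LF starting at row 7, prepending L[row]:
  step 1: row=7, L[7]='$', prepend. Next row=LF[7]=0
  step 2: row=0, L[0]='K', prepend. Next row=LF[0]=2
  step 3: row=2, L[2]='8', prepend. Next row=LF[2]=1
  step 4: row=1, L[1]='a', prepend. Next row=LF[1]=3
  step 5: row=3, L[3]='r', prepend. Next row=LF[3]=6
  step 6: row=6, L[6]='b', prepend. Next row=LF[6]=4
  step 7: row=4, L[4]='e', prepend. Next row=LF[4]=5
  step 8: row=5, L[5]='z', prepend. Next row=LF[5]=7
Reversed output: zebra8K$

Answer: zebra8K$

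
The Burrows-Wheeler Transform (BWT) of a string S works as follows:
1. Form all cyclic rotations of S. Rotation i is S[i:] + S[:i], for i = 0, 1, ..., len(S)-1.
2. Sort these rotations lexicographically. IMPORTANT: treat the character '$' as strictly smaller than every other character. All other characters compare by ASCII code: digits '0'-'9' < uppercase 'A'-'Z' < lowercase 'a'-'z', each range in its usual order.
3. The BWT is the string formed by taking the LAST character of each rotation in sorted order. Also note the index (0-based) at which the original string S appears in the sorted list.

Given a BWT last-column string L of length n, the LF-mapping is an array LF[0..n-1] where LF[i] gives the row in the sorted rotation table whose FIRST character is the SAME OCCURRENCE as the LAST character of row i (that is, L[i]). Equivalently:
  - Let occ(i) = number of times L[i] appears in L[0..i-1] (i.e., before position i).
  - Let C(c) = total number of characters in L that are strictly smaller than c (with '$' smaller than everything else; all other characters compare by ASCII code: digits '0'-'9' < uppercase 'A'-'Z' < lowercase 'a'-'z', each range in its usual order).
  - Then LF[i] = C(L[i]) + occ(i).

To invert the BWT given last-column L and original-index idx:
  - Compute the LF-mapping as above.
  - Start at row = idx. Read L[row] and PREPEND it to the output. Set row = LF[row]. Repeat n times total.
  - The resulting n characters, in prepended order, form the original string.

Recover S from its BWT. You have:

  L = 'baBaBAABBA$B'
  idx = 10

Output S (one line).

Answer: aAaABBABBBb$

Derivation:
LF mapping: 11 9 4 10 5 1 2 6 7 3 0 8
Walk LF starting at row 10, prepending L[row]:
  step 1: row=10, L[10]='$', prepend. Next row=LF[10]=0
  step 2: row=0, L[0]='b', prepend. Next row=LF[0]=11
  step 3: row=11, L[11]='B', prepend. Next row=LF[11]=8
  step 4: row=8, L[8]='B', prepend. Next row=LF[8]=7
  step 5: row=7, L[7]='B', prepend. Next row=LF[7]=6
  step 6: row=6, L[6]='A', prepend. Next row=LF[6]=2
  step 7: row=2, L[2]='B', prepend. Next row=LF[2]=4
  step 8: row=4, L[4]='B', prepend. Next row=LF[4]=5
  step 9: row=5, L[5]='A', prepend. Next row=LF[5]=1
  step 10: row=1, L[1]='a', prepend. Next row=LF[1]=9
  step 11: row=9, L[9]='A', prepend. Next row=LF[9]=3
  step 12: row=3, L[3]='a', prepend. Next row=LF[3]=10
Reversed output: aAaABBABBBb$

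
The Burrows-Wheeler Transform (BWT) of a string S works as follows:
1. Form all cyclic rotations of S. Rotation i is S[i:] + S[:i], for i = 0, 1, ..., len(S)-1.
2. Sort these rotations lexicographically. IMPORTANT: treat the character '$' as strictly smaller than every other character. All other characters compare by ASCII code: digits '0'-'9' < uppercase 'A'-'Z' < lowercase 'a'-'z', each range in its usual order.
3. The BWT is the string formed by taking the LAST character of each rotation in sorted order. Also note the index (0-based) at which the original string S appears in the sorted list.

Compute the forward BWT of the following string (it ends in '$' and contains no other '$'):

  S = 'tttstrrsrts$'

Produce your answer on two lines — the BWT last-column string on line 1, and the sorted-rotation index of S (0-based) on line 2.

Answer: strstrtsrtt$
11

Derivation:
All 12 rotations (rotation i = S[i:]+S[:i]):
  rot[0] = tttstrrsrts$
  rot[1] = ttstrrsrts$t
  rot[2] = tstrrsrts$tt
  rot[3] = strrsrts$ttt
  rot[4] = trrsrts$ttts
  rot[5] = rrsrts$tttst
  rot[6] = rsrts$tttstr
  rot[7] = srts$tttstrr
  rot[8] = rts$tttstrrs
  rot[9] = ts$tttstrrsr
  rot[10] = s$tttstrrsrt
  rot[11] = $tttstrrsrts
Sorted (with $ < everything):
  sorted[0] = $tttstrrsrts  (last char: 's')
  sorted[1] = rrsrts$tttst  (last char: 't')
  sorted[2] = rsrts$tttstr  (last char: 'r')
  sorted[3] = rts$tttstrrs  (last char: 's')
  sorted[4] = s$tttstrrsrt  (last char: 't')
  sorted[5] = srts$tttstrr  (last char: 'r')
  sorted[6] = strrsrts$ttt  (last char: 't')
  sorted[7] = trrsrts$ttts  (last char: 's')
  sorted[8] = ts$tttstrrsr  (last char: 'r')
  sorted[9] = tstrrsrts$tt  (last char: 't')
  sorted[10] = ttstrrsrts$t  (last char: 't')
  sorted[11] = tttstrrsrts$  (last char: '$')
Last column: strstrtsrtt$
Original string S is at sorted index 11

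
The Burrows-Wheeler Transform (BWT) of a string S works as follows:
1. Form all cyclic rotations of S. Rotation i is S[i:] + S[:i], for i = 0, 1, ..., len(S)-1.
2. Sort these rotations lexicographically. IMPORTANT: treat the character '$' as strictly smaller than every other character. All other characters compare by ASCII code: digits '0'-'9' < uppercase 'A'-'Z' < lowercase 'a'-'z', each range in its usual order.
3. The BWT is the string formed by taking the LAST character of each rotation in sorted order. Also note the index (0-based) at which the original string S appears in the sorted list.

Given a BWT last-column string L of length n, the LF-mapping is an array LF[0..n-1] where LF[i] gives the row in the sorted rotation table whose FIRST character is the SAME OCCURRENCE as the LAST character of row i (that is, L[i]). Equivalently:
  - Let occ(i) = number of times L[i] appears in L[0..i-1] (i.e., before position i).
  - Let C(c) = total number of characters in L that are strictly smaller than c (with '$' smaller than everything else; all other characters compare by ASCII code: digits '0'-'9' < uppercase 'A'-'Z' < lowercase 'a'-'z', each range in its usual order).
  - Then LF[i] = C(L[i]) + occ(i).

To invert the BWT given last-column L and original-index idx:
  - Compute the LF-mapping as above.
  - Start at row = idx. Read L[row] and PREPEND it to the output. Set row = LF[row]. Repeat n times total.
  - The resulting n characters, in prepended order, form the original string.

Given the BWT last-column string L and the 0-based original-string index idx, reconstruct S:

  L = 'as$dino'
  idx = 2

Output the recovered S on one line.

Answer: dinosa$

Derivation:
LF mapping: 1 6 0 2 3 4 5
Walk LF starting at row 2, prepending L[row]:
  step 1: row=2, L[2]='$', prepend. Next row=LF[2]=0
  step 2: row=0, L[0]='a', prepend. Next row=LF[0]=1
  step 3: row=1, L[1]='s', prepend. Next row=LF[1]=6
  step 4: row=6, L[6]='o', prepend. Next row=LF[6]=5
  step 5: row=5, L[5]='n', prepend. Next row=LF[5]=4
  step 6: row=4, L[4]='i', prepend. Next row=LF[4]=3
  step 7: row=3, L[3]='d', prepend. Next row=LF[3]=2
Reversed output: dinosa$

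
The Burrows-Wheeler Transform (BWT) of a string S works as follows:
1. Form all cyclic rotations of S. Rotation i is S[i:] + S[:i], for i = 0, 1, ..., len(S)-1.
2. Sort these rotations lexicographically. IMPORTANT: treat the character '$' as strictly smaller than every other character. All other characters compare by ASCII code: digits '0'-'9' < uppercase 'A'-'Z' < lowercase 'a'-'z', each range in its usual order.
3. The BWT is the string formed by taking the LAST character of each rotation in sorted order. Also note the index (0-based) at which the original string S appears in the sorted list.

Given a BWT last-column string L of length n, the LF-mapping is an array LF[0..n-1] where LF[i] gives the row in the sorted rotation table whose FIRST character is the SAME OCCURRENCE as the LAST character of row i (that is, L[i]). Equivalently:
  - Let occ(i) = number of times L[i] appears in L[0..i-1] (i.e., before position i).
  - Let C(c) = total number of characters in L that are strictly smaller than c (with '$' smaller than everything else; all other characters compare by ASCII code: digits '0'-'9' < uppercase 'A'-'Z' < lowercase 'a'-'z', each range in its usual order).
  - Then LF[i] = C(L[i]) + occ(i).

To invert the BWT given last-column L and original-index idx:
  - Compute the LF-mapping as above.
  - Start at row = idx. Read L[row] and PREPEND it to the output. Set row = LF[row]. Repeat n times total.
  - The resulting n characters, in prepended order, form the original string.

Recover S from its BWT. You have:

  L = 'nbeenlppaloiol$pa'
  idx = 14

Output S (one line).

Answer: pineappleballoon$

Derivation:
LF mapping: 10 3 4 5 11 7 14 15 1 8 12 6 13 9 0 16 2
Walk LF starting at row 14, prepending L[row]:
  step 1: row=14, L[14]='$', prepend. Next row=LF[14]=0
  step 2: row=0, L[0]='n', prepend. Next row=LF[0]=10
  step 3: row=10, L[10]='o', prepend. Next row=LF[10]=12
  step 4: row=12, L[12]='o', prepend. Next row=LF[12]=13
  step 5: row=13, L[13]='l', prepend. Next row=LF[13]=9
  step 6: row=9, L[9]='l', prepend. Next row=LF[9]=8
  step 7: row=8, L[8]='a', prepend. Next row=LF[8]=1
  step 8: row=1, L[1]='b', prepend. Next row=LF[1]=3
  step 9: row=3, L[3]='e', prepend. Next row=LF[3]=5
  step 10: row=5, L[5]='l', prepend. Next row=LF[5]=7
  step 11: row=7, L[7]='p', prepend. Next row=LF[7]=15
  step 12: row=15, L[15]='p', prepend. Next row=LF[15]=16
  step 13: row=16, L[16]='a', prepend. Next row=LF[16]=2
  step 14: row=2, L[2]='e', prepend. Next row=LF[2]=4
  step 15: row=4, L[4]='n', prepend. Next row=LF[4]=11
  step 16: row=11, L[11]='i', prepend. Next row=LF[11]=6
  step 17: row=6, L[6]='p', prepend. Next row=LF[6]=14
Reversed output: pineappleballoon$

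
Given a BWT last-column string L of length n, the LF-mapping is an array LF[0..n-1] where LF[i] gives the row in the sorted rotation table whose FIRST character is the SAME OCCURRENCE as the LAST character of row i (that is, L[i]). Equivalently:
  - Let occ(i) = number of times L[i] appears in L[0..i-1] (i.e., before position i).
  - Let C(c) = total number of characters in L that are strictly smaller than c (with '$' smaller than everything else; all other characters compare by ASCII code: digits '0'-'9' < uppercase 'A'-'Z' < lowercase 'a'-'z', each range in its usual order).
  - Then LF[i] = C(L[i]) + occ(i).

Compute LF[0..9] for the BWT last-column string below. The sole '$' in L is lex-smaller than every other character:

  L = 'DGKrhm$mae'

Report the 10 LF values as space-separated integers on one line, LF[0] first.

Answer: 1 2 3 9 6 7 0 8 4 5

Derivation:
Char counts: '$':1, 'D':1, 'G':1, 'K':1, 'a':1, 'e':1, 'h':1, 'm':2, 'r':1
C (first-col start): C('$')=0, C('D')=1, C('G')=2, C('K')=3, C('a')=4, C('e')=5, C('h')=6, C('m')=7, C('r')=9
L[0]='D': occ=0, LF[0]=C('D')+0=1+0=1
L[1]='G': occ=0, LF[1]=C('G')+0=2+0=2
L[2]='K': occ=0, LF[2]=C('K')+0=3+0=3
L[3]='r': occ=0, LF[3]=C('r')+0=9+0=9
L[4]='h': occ=0, LF[4]=C('h')+0=6+0=6
L[5]='m': occ=0, LF[5]=C('m')+0=7+0=7
L[6]='$': occ=0, LF[6]=C('$')+0=0+0=0
L[7]='m': occ=1, LF[7]=C('m')+1=7+1=8
L[8]='a': occ=0, LF[8]=C('a')+0=4+0=4
L[9]='e': occ=0, LF[9]=C('e')+0=5+0=5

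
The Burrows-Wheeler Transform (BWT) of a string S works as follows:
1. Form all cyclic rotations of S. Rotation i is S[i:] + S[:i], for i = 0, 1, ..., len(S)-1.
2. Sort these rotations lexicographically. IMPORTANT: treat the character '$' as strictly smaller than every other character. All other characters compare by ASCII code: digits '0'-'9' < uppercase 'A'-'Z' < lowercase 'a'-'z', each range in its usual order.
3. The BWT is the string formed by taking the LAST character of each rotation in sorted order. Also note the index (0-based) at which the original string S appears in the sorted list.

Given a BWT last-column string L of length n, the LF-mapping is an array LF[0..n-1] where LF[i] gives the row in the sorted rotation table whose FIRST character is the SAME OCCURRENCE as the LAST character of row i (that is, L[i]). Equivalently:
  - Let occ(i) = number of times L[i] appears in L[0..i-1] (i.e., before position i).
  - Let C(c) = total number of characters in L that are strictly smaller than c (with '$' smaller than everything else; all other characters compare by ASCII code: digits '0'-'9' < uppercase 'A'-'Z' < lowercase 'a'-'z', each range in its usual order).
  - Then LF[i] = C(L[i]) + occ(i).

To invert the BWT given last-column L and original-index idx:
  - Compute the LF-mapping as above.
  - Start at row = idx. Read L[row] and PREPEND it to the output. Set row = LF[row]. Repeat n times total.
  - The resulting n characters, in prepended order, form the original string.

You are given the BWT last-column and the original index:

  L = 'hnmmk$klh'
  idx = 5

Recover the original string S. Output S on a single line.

LF mapping: 1 8 6 7 3 0 4 5 2
Walk LF starting at row 5, prepending L[row]:
  step 1: row=5, L[5]='$', prepend. Next row=LF[5]=0
  step 2: row=0, L[0]='h', prepend. Next row=LF[0]=1
  step 3: row=1, L[1]='n', prepend. Next row=LF[1]=8
  step 4: row=8, L[8]='h', prepend. Next row=LF[8]=2
  step 5: row=2, L[2]='m', prepend. Next row=LF[2]=6
  step 6: row=6, L[6]='k', prepend. Next row=LF[6]=4
  step 7: row=4, L[4]='k', prepend. Next row=LF[4]=3
  step 8: row=3, L[3]='m', prepend. Next row=LF[3]=7
  step 9: row=7, L[7]='l', prepend. Next row=LF[7]=5
Reversed output: lmkkmhnh$

Answer: lmkkmhnh$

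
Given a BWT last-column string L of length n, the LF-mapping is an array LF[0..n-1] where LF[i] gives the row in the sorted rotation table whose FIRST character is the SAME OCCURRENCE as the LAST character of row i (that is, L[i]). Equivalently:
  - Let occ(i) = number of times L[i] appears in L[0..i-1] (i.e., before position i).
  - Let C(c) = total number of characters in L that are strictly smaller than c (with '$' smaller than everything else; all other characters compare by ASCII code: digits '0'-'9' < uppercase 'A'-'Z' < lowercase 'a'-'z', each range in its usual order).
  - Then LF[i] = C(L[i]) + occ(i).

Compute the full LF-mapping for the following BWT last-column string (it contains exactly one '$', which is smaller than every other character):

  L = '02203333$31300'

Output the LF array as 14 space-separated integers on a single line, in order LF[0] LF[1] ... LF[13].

Answer: 1 6 7 2 8 9 10 11 0 12 5 13 3 4

Derivation:
Char counts: '$':1, '0':4, '1':1, '2':2, '3':6
C (first-col start): C('$')=0, C('0')=1, C('1')=5, C('2')=6, C('3')=8
L[0]='0': occ=0, LF[0]=C('0')+0=1+0=1
L[1]='2': occ=0, LF[1]=C('2')+0=6+0=6
L[2]='2': occ=1, LF[2]=C('2')+1=6+1=7
L[3]='0': occ=1, LF[3]=C('0')+1=1+1=2
L[4]='3': occ=0, LF[4]=C('3')+0=8+0=8
L[5]='3': occ=1, LF[5]=C('3')+1=8+1=9
L[6]='3': occ=2, LF[6]=C('3')+2=8+2=10
L[7]='3': occ=3, LF[7]=C('3')+3=8+3=11
L[8]='$': occ=0, LF[8]=C('$')+0=0+0=0
L[9]='3': occ=4, LF[9]=C('3')+4=8+4=12
L[10]='1': occ=0, LF[10]=C('1')+0=5+0=5
L[11]='3': occ=5, LF[11]=C('3')+5=8+5=13
L[12]='0': occ=2, LF[12]=C('0')+2=1+2=3
L[13]='0': occ=3, LF[13]=C('0')+3=1+3=4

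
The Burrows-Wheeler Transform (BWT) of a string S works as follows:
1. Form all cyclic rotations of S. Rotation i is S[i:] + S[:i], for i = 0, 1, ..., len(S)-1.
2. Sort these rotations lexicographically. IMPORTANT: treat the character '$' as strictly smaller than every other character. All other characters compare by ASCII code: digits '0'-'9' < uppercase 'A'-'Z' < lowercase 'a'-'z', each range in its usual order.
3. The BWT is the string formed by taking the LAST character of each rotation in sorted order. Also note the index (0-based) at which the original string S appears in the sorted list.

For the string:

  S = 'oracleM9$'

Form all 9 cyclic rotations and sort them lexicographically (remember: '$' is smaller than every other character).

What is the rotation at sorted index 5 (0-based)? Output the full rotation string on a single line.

All 9 rotations (rotation i = S[i:]+S[:i]):
  rot[0] = oracleM9$
  rot[1] = racleM9$o
  rot[2] = acleM9$or
  rot[3] = cleM9$ora
  rot[4] = leM9$orac
  rot[5] = eM9$oracl
  rot[6] = M9$oracle
  rot[7] = 9$oracleM
  rot[8] = $oracleM9
Sorted (with $ < everything):
  sorted[0] = $oracleM9
  sorted[1] = 9$oracleM
  sorted[2] = M9$oracle
  sorted[3] = acleM9$or
  sorted[4] = cleM9$ora
  sorted[5] = eM9$oracl
  sorted[6] = leM9$orac
  sorted[7] = oracleM9$
  sorted[8] = racleM9$o
sorted[5] = eM9$oracl

Answer: eM9$oracl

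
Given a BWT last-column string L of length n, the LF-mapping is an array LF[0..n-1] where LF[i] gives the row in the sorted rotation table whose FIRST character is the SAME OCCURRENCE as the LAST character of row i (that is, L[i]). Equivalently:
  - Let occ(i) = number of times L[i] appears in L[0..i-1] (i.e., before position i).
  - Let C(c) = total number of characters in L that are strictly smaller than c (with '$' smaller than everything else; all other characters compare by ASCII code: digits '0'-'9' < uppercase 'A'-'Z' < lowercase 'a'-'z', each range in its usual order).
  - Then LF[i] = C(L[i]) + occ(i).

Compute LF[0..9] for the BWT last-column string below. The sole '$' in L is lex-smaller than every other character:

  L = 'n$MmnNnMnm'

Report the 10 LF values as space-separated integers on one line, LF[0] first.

Char counts: '$':1, 'M':2, 'N':1, 'm':2, 'n':4
C (first-col start): C('$')=0, C('M')=1, C('N')=3, C('m')=4, C('n')=6
L[0]='n': occ=0, LF[0]=C('n')+0=6+0=6
L[1]='$': occ=0, LF[1]=C('$')+0=0+0=0
L[2]='M': occ=0, LF[2]=C('M')+0=1+0=1
L[3]='m': occ=0, LF[3]=C('m')+0=4+0=4
L[4]='n': occ=1, LF[4]=C('n')+1=6+1=7
L[5]='N': occ=0, LF[5]=C('N')+0=3+0=3
L[6]='n': occ=2, LF[6]=C('n')+2=6+2=8
L[7]='M': occ=1, LF[7]=C('M')+1=1+1=2
L[8]='n': occ=3, LF[8]=C('n')+3=6+3=9
L[9]='m': occ=1, LF[9]=C('m')+1=4+1=5

Answer: 6 0 1 4 7 3 8 2 9 5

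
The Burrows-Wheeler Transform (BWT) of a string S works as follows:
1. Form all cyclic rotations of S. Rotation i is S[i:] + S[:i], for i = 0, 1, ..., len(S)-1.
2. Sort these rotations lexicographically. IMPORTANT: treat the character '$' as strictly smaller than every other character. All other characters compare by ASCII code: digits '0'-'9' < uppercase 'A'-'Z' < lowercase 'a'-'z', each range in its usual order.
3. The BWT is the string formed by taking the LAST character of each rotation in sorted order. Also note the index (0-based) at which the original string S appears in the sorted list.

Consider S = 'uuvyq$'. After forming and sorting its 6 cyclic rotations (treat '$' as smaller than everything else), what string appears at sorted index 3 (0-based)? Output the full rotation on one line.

All 6 rotations (rotation i = S[i:]+S[:i]):
  rot[0] = uuvyq$
  rot[1] = uvyq$u
  rot[2] = vyq$uu
  rot[3] = yq$uuv
  rot[4] = q$uuvy
  rot[5] = $uuvyq
Sorted (with $ < everything):
  sorted[0] = $uuvyq
  sorted[1] = q$uuvy
  sorted[2] = uuvyq$
  sorted[3] = uvyq$u
  sorted[4] = vyq$uu
  sorted[5] = yq$uuv
sorted[3] = uvyq$u

Answer: uvyq$u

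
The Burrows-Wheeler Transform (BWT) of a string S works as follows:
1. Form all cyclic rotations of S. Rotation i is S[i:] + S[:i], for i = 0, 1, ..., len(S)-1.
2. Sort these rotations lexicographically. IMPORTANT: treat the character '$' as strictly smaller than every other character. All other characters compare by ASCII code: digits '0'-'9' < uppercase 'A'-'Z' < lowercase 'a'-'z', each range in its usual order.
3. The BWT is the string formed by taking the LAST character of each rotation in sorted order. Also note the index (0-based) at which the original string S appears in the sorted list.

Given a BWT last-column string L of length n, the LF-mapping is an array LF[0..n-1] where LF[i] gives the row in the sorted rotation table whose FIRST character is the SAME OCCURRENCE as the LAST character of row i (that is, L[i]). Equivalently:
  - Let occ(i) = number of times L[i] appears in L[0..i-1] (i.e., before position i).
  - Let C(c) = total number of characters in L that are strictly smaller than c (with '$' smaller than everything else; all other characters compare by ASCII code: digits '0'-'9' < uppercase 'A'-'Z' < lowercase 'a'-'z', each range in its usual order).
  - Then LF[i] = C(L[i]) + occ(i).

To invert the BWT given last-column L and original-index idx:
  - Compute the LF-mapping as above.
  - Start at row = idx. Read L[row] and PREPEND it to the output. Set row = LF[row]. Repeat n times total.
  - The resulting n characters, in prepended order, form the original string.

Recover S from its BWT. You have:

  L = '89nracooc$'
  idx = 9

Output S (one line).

Answer: raccoon98$

Derivation:
LF mapping: 1 2 6 9 3 4 7 8 5 0
Walk LF starting at row 9, prepending L[row]:
  step 1: row=9, L[9]='$', prepend. Next row=LF[9]=0
  step 2: row=0, L[0]='8', prepend. Next row=LF[0]=1
  step 3: row=1, L[1]='9', prepend. Next row=LF[1]=2
  step 4: row=2, L[2]='n', prepend. Next row=LF[2]=6
  step 5: row=6, L[6]='o', prepend. Next row=LF[6]=7
  step 6: row=7, L[7]='o', prepend. Next row=LF[7]=8
  step 7: row=8, L[8]='c', prepend. Next row=LF[8]=5
  step 8: row=5, L[5]='c', prepend. Next row=LF[5]=4
  step 9: row=4, L[4]='a', prepend. Next row=LF[4]=3
  step 10: row=3, L[3]='r', prepend. Next row=LF[3]=9
Reversed output: raccoon98$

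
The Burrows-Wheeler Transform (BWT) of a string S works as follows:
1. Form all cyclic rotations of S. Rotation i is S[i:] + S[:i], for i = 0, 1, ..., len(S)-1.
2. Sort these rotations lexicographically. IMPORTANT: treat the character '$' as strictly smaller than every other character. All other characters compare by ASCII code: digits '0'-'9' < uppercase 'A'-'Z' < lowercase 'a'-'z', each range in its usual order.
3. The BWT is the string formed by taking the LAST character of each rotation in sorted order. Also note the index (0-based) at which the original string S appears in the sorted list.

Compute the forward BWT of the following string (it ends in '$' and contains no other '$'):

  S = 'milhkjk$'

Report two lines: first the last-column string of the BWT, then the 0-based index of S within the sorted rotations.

All 8 rotations (rotation i = S[i:]+S[:i]):
  rot[0] = milhkjk$
  rot[1] = ilhkjk$m
  rot[2] = lhkjk$mi
  rot[3] = hkjk$mil
  rot[4] = kjk$milh
  rot[5] = jk$milhk
  rot[6] = k$milhkj
  rot[7] = $milhkjk
Sorted (with $ < everything):
  sorted[0] = $milhkjk  (last char: 'k')
  sorted[1] = hkjk$mil  (last char: 'l')
  sorted[2] = ilhkjk$m  (last char: 'm')
  sorted[3] = jk$milhk  (last char: 'k')
  sorted[4] = k$milhkj  (last char: 'j')
  sorted[5] = kjk$milh  (last char: 'h')
  sorted[6] = lhkjk$mi  (last char: 'i')
  sorted[7] = milhkjk$  (last char: '$')
Last column: klmkjhi$
Original string S is at sorted index 7

Answer: klmkjhi$
7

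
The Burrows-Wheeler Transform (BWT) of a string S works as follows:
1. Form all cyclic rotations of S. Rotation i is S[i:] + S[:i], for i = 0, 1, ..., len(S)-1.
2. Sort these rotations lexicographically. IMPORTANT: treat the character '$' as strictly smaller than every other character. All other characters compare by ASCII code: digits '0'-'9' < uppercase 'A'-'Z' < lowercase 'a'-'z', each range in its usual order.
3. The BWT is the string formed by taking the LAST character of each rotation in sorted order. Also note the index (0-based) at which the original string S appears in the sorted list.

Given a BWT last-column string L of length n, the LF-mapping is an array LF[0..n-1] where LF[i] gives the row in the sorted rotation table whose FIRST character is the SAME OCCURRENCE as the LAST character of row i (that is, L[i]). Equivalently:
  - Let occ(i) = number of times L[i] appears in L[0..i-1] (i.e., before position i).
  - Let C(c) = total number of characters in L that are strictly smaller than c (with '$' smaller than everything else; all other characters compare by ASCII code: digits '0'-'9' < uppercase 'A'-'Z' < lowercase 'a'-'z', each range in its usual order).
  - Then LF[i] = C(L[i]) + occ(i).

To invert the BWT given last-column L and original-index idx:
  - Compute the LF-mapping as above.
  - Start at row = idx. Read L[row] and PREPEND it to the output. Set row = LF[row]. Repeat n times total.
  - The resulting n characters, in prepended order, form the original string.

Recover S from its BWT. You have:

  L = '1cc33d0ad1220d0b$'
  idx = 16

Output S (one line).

Answer: dc0c02a2bd30d131$

Derivation:
LF mapping: 4 12 13 8 9 14 1 10 15 5 6 7 2 16 3 11 0
Walk LF starting at row 16, prepending L[row]:
  step 1: row=16, L[16]='$', prepend. Next row=LF[16]=0
  step 2: row=0, L[0]='1', prepend. Next row=LF[0]=4
  step 3: row=4, L[4]='3', prepend. Next row=LF[4]=9
  step 4: row=9, L[9]='1', prepend. Next row=LF[9]=5
  step 5: row=5, L[5]='d', prepend. Next row=LF[5]=14
  step 6: row=14, L[14]='0', prepend. Next row=LF[14]=3
  step 7: row=3, L[3]='3', prepend. Next row=LF[3]=8
  step 8: row=8, L[8]='d', prepend. Next row=LF[8]=15
  step 9: row=15, L[15]='b', prepend. Next row=LF[15]=11
  step 10: row=11, L[11]='2', prepend. Next row=LF[11]=7
  step 11: row=7, L[7]='a', prepend. Next row=LF[7]=10
  step 12: row=10, L[10]='2', prepend. Next row=LF[10]=6
  step 13: row=6, L[6]='0', prepend. Next row=LF[6]=1
  step 14: row=1, L[1]='c', prepend. Next row=LF[1]=12
  step 15: row=12, L[12]='0', prepend. Next row=LF[12]=2
  step 16: row=2, L[2]='c', prepend. Next row=LF[2]=13
  step 17: row=13, L[13]='d', prepend. Next row=LF[13]=16
Reversed output: dc0c02a2bd30d131$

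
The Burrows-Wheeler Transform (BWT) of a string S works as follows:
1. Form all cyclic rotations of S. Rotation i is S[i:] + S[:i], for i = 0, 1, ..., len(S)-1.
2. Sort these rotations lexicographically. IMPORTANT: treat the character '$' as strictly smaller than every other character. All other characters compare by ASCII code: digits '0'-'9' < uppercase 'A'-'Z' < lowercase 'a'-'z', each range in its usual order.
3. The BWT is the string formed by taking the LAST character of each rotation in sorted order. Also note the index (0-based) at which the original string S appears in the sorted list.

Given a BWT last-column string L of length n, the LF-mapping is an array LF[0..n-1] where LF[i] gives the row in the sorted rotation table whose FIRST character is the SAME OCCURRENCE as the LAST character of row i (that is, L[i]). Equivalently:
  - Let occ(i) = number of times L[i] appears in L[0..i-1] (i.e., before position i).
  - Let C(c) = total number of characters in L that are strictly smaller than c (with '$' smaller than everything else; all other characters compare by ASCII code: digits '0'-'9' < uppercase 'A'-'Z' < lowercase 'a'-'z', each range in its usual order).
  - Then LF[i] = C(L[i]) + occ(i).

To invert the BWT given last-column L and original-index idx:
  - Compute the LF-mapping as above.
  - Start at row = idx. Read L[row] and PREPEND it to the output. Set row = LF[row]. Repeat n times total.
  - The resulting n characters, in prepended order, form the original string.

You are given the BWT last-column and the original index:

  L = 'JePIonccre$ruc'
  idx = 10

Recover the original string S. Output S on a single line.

Answer: occurrenceIPJ$

Derivation:
LF mapping: 2 7 3 1 10 9 4 5 11 8 0 12 13 6
Walk LF starting at row 10, prepending L[row]:
  step 1: row=10, L[10]='$', prepend. Next row=LF[10]=0
  step 2: row=0, L[0]='J', prepend. Next row=LF[0]=2
  step 3: row=2, L[2]='P', prepend. Next row=LF[2]=3
  step 4: row=3, L[3]='I', prepend. Next row=LF[3]=1
  step 5: row=1, L[1]='e', prepend. Next row=LF[1]=7
  step 6: row=7, L[7]='c', prepend. Next row=LF[7]=5
  step 7: row=5, L[5]='n', prepend. Next row=LF[5]=9
  step 8: row=9, L[9]='e', prepend. Next row=LF[9]=8
  step 9: row=8, L[8]='r', prepend. Next row=LF[8]=11
  step 10: row=11, L[11]='r', prepend. Next row=LF[11]=12
  step 11: row=12, L[12]='u', prepend. Next row=LF[12]=13
  step 12: row=13, L[13]='c', prepend. Next row=LF[13]=6
  step 13: row=6, L[6]='c', prepend. Next row=LF[6]=4
  step 14: row=4, L[4]='o', prepend. Next row=LF[4]=10
Reversed output: occurrenceIPJ$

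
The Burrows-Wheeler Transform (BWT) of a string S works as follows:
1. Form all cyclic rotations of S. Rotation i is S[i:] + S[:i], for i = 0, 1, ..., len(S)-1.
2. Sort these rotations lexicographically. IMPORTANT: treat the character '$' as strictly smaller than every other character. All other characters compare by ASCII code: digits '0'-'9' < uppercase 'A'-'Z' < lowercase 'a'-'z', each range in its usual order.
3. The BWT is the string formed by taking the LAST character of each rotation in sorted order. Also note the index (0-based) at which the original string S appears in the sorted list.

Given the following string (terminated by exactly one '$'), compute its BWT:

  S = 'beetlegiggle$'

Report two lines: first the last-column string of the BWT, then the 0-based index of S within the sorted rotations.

Answer: e$lbleiegggte
1

Derivation:
All 13 rotations (rotation i = S[i:]+S[:i]):
  rot[0] = beetlegiggle$
  rot[1] = eetlegiggle$b
  rot[2] = etlegiggle$be
  rot[3] = tlegiggle$bee
  rot[4] = legiggle$beet
  rot[5] = egiggle$beetl
  rot[6] = giggle$beetle
  rot[7] = iggle$beetleg
  rot[8] = ggle$beetlegi
  rot[9] = gle$beetlegig
  rot[10] = le$beetlegigg
  rot[11] = e$beetlegiggl
  rot[12] = $beetlegiggle
Sorted (with $ < everything):
  sorted[0] = $beetlegiggle  (last char: 'e')
  sorted[1] = beetlegiggle$  (last char: '$')
  sorted[2] = e$beetlegiggl  (last char: 'l')
  sorted[3] = eetlegiggle$b  (last char: 'b')
  sorted[4] = egiggle$beetl  (last char: 'l')
  sorted[5] = etlegiggle$be  (last char: 'e')
  sorted[6] = ggle$beetlegi  (last char: 'i')
  sorted[7] = giggle$beetle  (last char: 'e')
  sorted[8] = gle$beetlegig  (last char: 'g')
  sorted[9] = iggle$beetleg  (last char: 'g')
  sorted[10] = le$beetlegigg  (last char: 'g')
  sorted[11] = legiggle$beet  (last char: 't')
  sorted[12] = tlegiggle$bee  (last char: 'e')
Last column: e$lbleiegggte
Original string S is at sorted index 1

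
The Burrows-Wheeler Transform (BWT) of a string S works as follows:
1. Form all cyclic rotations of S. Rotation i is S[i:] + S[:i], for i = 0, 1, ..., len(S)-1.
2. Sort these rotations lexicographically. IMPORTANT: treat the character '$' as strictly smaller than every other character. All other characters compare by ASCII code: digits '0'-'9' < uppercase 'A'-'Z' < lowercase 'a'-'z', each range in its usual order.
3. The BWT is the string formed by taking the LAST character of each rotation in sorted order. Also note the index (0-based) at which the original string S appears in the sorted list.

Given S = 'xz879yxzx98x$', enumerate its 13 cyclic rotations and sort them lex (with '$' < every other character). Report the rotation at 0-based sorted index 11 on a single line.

Answer: z879yxzx98x$x

Derivation:
All 13 rotations (rotation i = S[i:]+S[:i]):
  rot[0] = xz879yxzx98x$
  rot[1] = z879yxzx98x$x
  rot[2] = 879yxzx98x$xz
  rot[3] = 79yxzx98x$xz8
  rot[4] = 9yxzx98x$xz87
  rot[5] = yxzx98x$xz879
  rot[6] = xzx98x$xz879y
  rot[7] = zx98x$xz879yx
  rot[8] = x98x$xz879yxz
  rot[9] = 98x$xz879yxzx
  rot[10] = 8x$xz879yxzx9
  rot[11] = x$xz879yxzx98
  rot[12] = $xz879yxzx98x
Sorted (with $ < everything):
  sorted[0] = $xz879yxzx98x
  sorted[1] = 79yxzx98x$xz8
  sorted[2] = 879yxzx98x$xz
  sorted[3] = 8x$xz879yxzx9
  sorted[4] = 98x$xz879yxzx
  sorted[5] = 9yxzx98x$xz87
  sorted[6] = x$xz879yxzx98
  sorted[7] = x98x$xz879yxz
  sorted[8] = xz879yxzx98x$
  sorted[9] = xzx98x$xz879y
  sorted[10] = yxzx98x$xz879
  sorted[11] = z879yxzx98x$x
  sorted[12] = zx98x$xz879yx
sorted[11] = z879yxzx98x$x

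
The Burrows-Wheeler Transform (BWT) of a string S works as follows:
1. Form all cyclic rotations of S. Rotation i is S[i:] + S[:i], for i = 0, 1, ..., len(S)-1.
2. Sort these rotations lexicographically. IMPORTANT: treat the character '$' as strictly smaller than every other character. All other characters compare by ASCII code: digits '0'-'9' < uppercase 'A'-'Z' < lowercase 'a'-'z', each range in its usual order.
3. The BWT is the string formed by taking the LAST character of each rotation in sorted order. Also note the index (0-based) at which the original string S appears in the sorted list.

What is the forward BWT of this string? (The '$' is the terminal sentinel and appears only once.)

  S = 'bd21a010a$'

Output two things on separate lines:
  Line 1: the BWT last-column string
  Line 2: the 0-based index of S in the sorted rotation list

All 10 rotations (rotation i = S[i:]+S[:i]):
  rot[0] = bd21a010a$
  rot[1] = d21a010a$b
  rot[2] = 21a010a$bd
  rot[3] = 1a010a$bd2
  rot[4] = a010a$bd21
  rot[5] = 010a$bd21a
  rot[6] = 10a$bd21a0
  rot[7] = 0a$bd21a01
  rot[8] = a$bd21a010
  rot[9] = $bd21a010a
Sorted (with $ < everything):
  sorted[0] = $bd21a010a  (last char: 'a')
  sorted[1] = 010a$bd21a  (last char: 'a')
  sorted[2] = 0a$bd21a01  (last char: '1')
  sorted[3] = 10a$bd21a0  (last char: '0')
  sorted[4] = 1a010a$bd2  (last char: '2')
  sorted[5] = 21a010a$bd  (last char: 'd')
  sorted[6] = a$bd21a010  (last char: '0')
  sorted[7] = a010a$bd21  (last char: '1')
  sorted[8] = bd21a010a$  (last char: '$')
  sorted[9] = d21a010a$b  (last char: 'b')
Last column: aa102d01$b
Original string S is at sorted index 8

Answer: aa102d01$b
8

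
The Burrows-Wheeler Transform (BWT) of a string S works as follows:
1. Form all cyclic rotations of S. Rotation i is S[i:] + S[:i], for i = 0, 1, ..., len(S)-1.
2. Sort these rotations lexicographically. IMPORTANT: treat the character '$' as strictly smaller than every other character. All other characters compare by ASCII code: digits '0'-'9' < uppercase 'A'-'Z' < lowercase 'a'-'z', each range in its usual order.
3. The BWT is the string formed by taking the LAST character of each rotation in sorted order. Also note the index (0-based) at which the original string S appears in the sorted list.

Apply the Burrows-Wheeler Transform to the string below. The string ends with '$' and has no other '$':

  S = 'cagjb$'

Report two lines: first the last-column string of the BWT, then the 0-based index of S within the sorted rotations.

Answer: bcj$ag
3

Derivation:
All 6 rotations (rotation i = S[i:]+S[:i]):
  rot[0] = cagjb$
  rot[1] = agjb$c
  rot[2] = gjb$ca
  rot[3] = jb$cag
  rot[4] = b$cagj
  rot[5] = $cagjb
Sorted (with $ < everything):
  sorted[0] = $cagjb  (last char: 'b')
  sorted[1] = agjb$c  (last char: 'c')
  sorted[2] = b$cagj  (last char: 'j')
  sorted[3] = cagjb$  (last char: '$')
  sorted[4] = gjb$ca  (last char: 'a')
  sorted[5] = jb$cag  (last char: 'g')
Last column: bcj$ag
Original string S is at sorted index 3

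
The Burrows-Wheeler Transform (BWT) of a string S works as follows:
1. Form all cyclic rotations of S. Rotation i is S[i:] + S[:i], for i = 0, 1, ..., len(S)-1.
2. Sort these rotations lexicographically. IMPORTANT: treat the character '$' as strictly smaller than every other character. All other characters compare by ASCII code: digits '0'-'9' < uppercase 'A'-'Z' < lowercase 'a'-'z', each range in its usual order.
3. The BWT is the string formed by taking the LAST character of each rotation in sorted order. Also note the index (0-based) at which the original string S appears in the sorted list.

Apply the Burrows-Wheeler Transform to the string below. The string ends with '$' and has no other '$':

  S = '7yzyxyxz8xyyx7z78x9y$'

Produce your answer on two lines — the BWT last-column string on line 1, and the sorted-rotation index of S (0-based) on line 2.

Answer: yz$x7zxy8y8y9yzxx77xy
2

Derivation:
All 21 rotations (rotation i = S[i:]+S[:i]):
  rot[0] = 7yzyxyxz8xyyx7z78x9y$
  rot[1] = yzyxyxz8xyyx7z78x9y$7
  rot[2] = zyxyxz8xyyx7z78x9y$7y
  rot[3] = yxyxz8xyyx7z78x9y$7yz
  rot[4] = xyxz8xyyx7z78x9y$7yzy
  rot[5] = yxz8xyyx7z78x9y$7yzyx
  rot[6] = xz8xyyx7z78x9y$7yzyxy
  rot[7] = z8xyyx7z78x9y$7yzyxyx
  rot[8] = 8xyyx7z78x9y$7yzyxyxz
  rot[9] = xyyx7z78x9y$7yzyxyxz8
  rot[10] = yyx7z78x9y$7yzyxyxz8x
  rot[11] = yx7z78x9y$7yzyxyxz8xy
  rot[12] = x7z78x9y$7yzyxyxz8xyy
  rot[13] = 7z78x9y$7yzyxyxz8xyyx
  rot[14] = z78x9y$7yzyxyxz8xyyx7
  rot[15] = 78x9y$7yzyxyxz8xyyx7z
  rot[16] = 8x9y$7yzyxyxz8xyyx7z7
  rot[17] = x9y$7yzyxyxz8xyyx7z78
  rot[18] = 9y$7yzyxyxz8xyyx7z78x
  rot[19] = y$7yzyxyxz8xyyx7z78x9
  rot[20] = $7yzyxyxz8xyyx7z78x9y
Sorted (with $ < everything):
  sorted[0] = $7yzyxyxz8xyyx7z78x9y  (last char: 'y')
  sorted[1] = 78x9y$7yzyxyxz8xyyx7z  (last char: 'z')
  sorted[2] = 7yzyxyxz8xyyx7z78x9y$  (last char: '$')
  sorted[3] = 7z78x9y$7yzyxyxz8xyyx  (last char: 'x')
  sorted[4] = 8x9y$7yzyxyxz8xyyx7z7  (last char: '7')
  sorted[5] = 8xyyx7z78x9y$7yzyxyxz  (last char: 'z')
  sorted[6] = 9y$7yzyxyxz8xyyx7z78x  (last char: 'x')
  sorted[7] = x7z78x9y$7yzyxyxz8xyy  (last char: 'y')
  sorted[8] = x9y$7yzyxyxz8xyyx7z78  (last char: '8')
  sorted[9] = xyxz8xyyx7z78x9y$7yzy  (last char: 'y')
  sorted[10] = xyyx7z78x9y$7yzyxyxz8  (last char: '8')
  sorted[11] = xz8xyyx7z78x9y$7yzyxy  (last char: 'y')
  sorted[12] = y$7yzyxyxz8xyyx7z78x9  (last char: '9')
  sorted[13] = yx7z78x9y$7yzyxyxz8xy  (last char: 'y')
  sorted[14] = yxyxz8xyyx7z78x9y$7yz  (last char: 'z')
  sorted[15] = yxz8xyyx7z78x9y$7yzyx  (last char: 'x')
  sorted[16] = yyx7z78x9y$7yzyxyxz8x  (last char: 'x')
  sorted[17] = yzyxyxz8xyyx7z78x9y$7  (last char: '7')
  sorted[18] = z78x9y$7yzyxyxz8xyyx7  (last char: '7')
  sorted[19] = z8xyyx7z78x9y$7yzyxyx  (last char: 'x')
  sorted[20] = zyxyxz8xyyx7z78x9y$7y  (last char: 'y')
Last column: yz$x7zxy8y8y9yzxx77xy
Original string S is at sorted index 2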